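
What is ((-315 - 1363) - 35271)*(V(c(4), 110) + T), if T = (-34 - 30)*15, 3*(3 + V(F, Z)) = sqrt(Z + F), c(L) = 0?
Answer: 35581887 - 36949*sqrt(110)/3 ≈ 3.5453e+7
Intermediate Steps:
V(F, Z) = -3 + sqrt(F + Z)/3 (V(F, Z) = -3 + sqrt(Z + F)/3 = -3 + sqrt(F + Z)/3)
T = -960 (T = -64*15 = -960)
((-315 - 1363) - 35271)*(V(c(4), 110) + T) = ((-315 - 1363) - 35271)*((-3 + sqrt(0 + 110)/3) - 960) = (-1678 - 35271)*((-3 + sqrt(110)/3) - 960) = -36949*(-963 + sqrt(110)/3) = 35581887 - 36949*sqrt(110)/3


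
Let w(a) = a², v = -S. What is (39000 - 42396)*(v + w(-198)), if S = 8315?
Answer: -104899044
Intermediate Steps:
v = -8315 (v = -1*8315 = -8315)
(39000 - 42396)*(v + w(-198)) = (39000 - 42396)*(-8315 + (-198)²) = -3396*(-8315 + 39204) = -3396*30889 = -104899044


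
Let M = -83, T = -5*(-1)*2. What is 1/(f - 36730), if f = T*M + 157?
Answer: -1/37403 ≈ -2.6736e-5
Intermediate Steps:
T = 10 (T = 5*2 = 10)
f = -673 (f = 10*(-83) + 157 = -830 + 157 = -673)
1/(f - 36730) = 1/(-673 - 36730) = 1/(-37403) = -1/37403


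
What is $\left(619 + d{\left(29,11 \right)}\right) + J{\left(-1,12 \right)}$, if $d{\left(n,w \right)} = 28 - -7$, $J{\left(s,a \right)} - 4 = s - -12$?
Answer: $669$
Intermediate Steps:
$J{\left(s,a \right)} = 16 + s$ ($J{\left(s,a \right)} = 4 + \left(s - -12\right) = 4 + \left(s + 12\right) = 4 + \left(12 + s\right) = 16 + s$)
$d{\left(n,w \right)} = 35$ ($d{\left(n,w \right)} = 28 + 7 = 35$)
$\left(619 + d{\left(29,11 \right)}\right) + J{\left(-1,12 \right)} = \left(619 + 35\right) + \left(16 - 1\right) = 654 + 15 = 669$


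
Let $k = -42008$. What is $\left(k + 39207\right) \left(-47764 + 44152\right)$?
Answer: $10117212$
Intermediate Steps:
$\left(k + 39207\right) \left(-47764 + 44152\right) = \left(-42008 + 39207\right) \left(-47764 + 44152\right) = \left(-2801\right) \left(-3612\right) = 10117212$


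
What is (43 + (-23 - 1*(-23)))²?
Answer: 1849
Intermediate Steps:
(43 + (-23 - 1*(-23)))² = (43 + (-23 + 23))² = (43 + 0)² = 43² = 1849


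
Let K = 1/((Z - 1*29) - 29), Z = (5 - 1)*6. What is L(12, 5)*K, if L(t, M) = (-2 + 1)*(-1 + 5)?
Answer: 2/17 ≈ 0.11765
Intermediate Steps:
L(t, M) = -4 (L(t, M) = -1*4 = -4)
Z = 24 (Z = 4*6 = 24)
K = -1/34 (K = 1/((24 - 1*29) - 29) = 1/((24 - 29) - 29) = 1/(-5 - 29) = 1/(-34) = -1/34 ≈ -0.029412)
L(12, 5)*K = -4*(-1/34) = 2/17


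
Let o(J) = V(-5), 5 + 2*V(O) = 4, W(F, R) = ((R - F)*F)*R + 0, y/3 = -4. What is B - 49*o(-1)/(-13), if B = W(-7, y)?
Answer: -10969/26 ≈ -421.88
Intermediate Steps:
y = -12 (y = 3*(-4) = -12)
W(F, R) = F*R*(R - F) (W(F, R) = (F*(R - F))*R + 0 = F*R*(R - F) + 0 = F*R*(R - F))
B = -420 (B = -7*(-12)*(-12 - 1*(-7)) = -7*(-12)*(-12 + 7) = -7*(-12)*(-5) = -420)
V(O) = -½ (V(O) = -5/2 + (½)*4 = -5/2 + 2 = -½)
o(J) = -½
B - 49*o(-1)/(-13) = -420 - (-49)/(2*(-13)) = -420 - (-49)*(-1)/(2*13) = -420 - 49*1/26 = -420 - 49/26 = -10969/26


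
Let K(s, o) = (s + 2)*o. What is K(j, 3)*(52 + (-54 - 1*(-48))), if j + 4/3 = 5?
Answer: 782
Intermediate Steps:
j = 11/3 (j = -4/3 + 5 = 11/3 ≈ 3.6667)
K(s, o) = o*(2 + s) (K(s, o) = (2 + s)*o = o*(2 + s))
K(j, 3)*(52 + (-54 - 1*(-48))) = (3*(2 + 11/3))*(52 + (-54 - 1*(-48))) = (3*(17/3))*(52 + (-54 + 48)) = 17*(52 - 6) = 17*46 = 782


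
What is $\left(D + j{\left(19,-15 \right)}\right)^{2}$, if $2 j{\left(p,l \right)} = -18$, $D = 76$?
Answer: $4489$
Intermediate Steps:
$j{\left(p,l \right)} = -9$ ($j{\left(p,l \right)} = \frac{1}{2} \left(-18\right) = -9$)
$\left(D + j{\left(19,-15 \right)}\right)^{2} = \left(76 - 9\right)^{2} = 67^{2} = 4489$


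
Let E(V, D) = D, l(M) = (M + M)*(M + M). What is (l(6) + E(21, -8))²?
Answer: 18496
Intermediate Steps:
l(M) = 4*M² (l(M) = (2*M)*(2*M) = 4*M²)
(l(6) + E(21, -8))² = (4*6² - 8)² = (4*36 - 8)² = (144 - 8)² = 136² = 18496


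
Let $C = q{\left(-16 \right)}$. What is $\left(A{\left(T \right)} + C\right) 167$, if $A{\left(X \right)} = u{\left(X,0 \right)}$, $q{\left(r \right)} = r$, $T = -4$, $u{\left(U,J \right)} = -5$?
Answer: $-3507$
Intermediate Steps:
$C = -16$
$A{\left(X \right)} = -5$
$\left(A{\left(T \right)} + C\right) 167 = \left(-5 - 16\right) 167 = \left(-21\right) 167 = -3507$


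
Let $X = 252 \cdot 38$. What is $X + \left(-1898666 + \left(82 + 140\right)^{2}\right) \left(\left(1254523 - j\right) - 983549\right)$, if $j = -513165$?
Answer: $-1450172542522$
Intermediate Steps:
$X = 9576$
$X + \left(-1898666 + \left(82 + 140\right)^{2}\right) \left(\left(1254523 - j\right) - 983549\right) = 9576 + \left(-1898666 + \left(82 + 140\right)^{2}\right) \left(\left(1254523 - -513165\right) - 983549\right) = 9576 + \left(-1898666 + 222^{2}\right) \left(\left(1254523 + 513165\right) - 983549\right) = 9576 + \left(-1898666 + 49284\right) \left(1767688 - 983549\right) = 9576 - 1450172552098 = -1450172542522$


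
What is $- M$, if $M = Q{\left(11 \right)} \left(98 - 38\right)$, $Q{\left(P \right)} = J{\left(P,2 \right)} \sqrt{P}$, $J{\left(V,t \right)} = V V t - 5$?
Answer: $- 14220 \sqrt{11} \approx -47162.0$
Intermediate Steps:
$J{\left(V,t \right)} = -5 + t V^{2}$ ($J{\left(V,t \right)} = V^{2} t - 5 = t V^{2} - 5 = -5 + t V^{2}$)
$Q{\left(P \right)} = \sqrt{P} \left(-5 + 2 P^{2}\right)$ ($Q{\left(P \right)} = \left(-5 + 2 P^{2}\right) \sqrt{P} = \sqrt{P} \left(-5 + 2 P^{2}\right)$)
$M = 14220 \sqrt{11}$ ($M = \sqrt{11} \left(-5 + 2 \cdot 11^{2}\right) \left(98 - 38\right) = \sqrt{11} \left(-5 + 2 \cdot 121\right) 60 = \sqrt{11} \left(-5 + 242\right) 60 = \sqrt{11} \cdot 237 \cdot 60 = 237 \sqrt{11} \cdot 60 = 14220 \sqrt{11} \approx 47162.0$)
$- M = - 14220 \sqrt{11}$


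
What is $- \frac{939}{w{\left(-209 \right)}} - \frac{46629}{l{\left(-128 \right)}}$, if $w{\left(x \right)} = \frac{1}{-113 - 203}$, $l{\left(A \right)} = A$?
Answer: $\frac{38027301}{128} \approx 2.9709 \cdot 10^{5}$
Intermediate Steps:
$w{\left(x \right)} = - \frac{1}{316}$ ($w{\left(x \right)} = \frac{1}{-316} = - \frac{1}{316}$)
$- \frac{939}{w{\left(-209 \right)}} - \frac{46629}{l{\left(-128 \right)}} = - \frac{939}{- \frac{1}{316}} - \frac{46629}{-128} = \left(-939\right) \left(-316\right) - - \frac{46629}{128} = 296724 + \frac{46629}{128} = \frac{38027301}{128}$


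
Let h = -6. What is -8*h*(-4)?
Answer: -192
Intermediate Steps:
-8*h*(-4) = -8*(-6)*(-4) = 48*(-4) = -192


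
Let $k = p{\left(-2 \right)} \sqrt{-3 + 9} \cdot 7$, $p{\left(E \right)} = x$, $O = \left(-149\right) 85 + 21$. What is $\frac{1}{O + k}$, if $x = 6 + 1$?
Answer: $- \frac{6322}{79928165} - \frac{49 \sqrt{6}}{159856330} \approx -7.9847 \cdot 10^{-5}$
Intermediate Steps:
$x = 7$
$O = -12644$ ($O = -12665 + 21 = -12644$)
$p{\left(E \right)} = 7$
$k = 49 \sqrt{6}$ ($k = 7 \sqrt{-3 + 9} \cdot 7 = 7 \sqrt{6} \cdot 7 = 49 \sqrt{6} \approx 120.03$)
$\frac{1}{O + k} = \frac{1}{-12644 + 49 \sqrt{6}}$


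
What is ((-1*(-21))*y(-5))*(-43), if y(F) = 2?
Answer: -1806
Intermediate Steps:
((-1*(-21))*y(-5))*(-43) = (-1*(-21)*2)*(-43) = (21*2)*(-43) = 42*(-43) = -1806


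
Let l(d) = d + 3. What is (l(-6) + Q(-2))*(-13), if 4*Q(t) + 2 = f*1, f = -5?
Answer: 247/4 ≈ 61.750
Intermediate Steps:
l(d) = 3 + d
Q(t) = -7/4 (Q(t) = -½ + (-5*1)/4 = -½ + (¼)*(-5) = -½ - 5/4 = -7/4)
(l(-6) + Q(-2))*(-13) = ((3 - 6) - 7/4)*(-13) = (-3 - 7/4)*(-13) = -19/4*(-13) = 247/4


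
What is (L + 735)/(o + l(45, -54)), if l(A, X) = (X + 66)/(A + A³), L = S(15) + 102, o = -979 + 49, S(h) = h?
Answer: -3236535/3532837 ≈ -0.91613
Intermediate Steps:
o = -930
L = 117 (L = 15 + 102 = 117)
l(A, X) = (66 + X)/(A + A³)
(L + 735)/(o + l(45, -54)) = (117 + 735)/(-930 + (66 - 54)/(45 + 45³)) = 852/(-930 + 12/(45 + 91125)) = 852/(-930 + 12/91170) = 852/(-930 + (1/91170)*12) = 852/(-930 + 2/15195) = 852/(-14131348/15195) = 852*(-15195/14131348) = -3236535/3532837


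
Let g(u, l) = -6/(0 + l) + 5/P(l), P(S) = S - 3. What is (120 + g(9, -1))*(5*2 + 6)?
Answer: 1996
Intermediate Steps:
P(S) = -3 + S
g(u, l) = -6/l + 5/(-3 + l) (g(u, l) = -6/(0 + l) + 5/(-3 + l) = -6/l + 5/(-3 + l))
(120 + g(9, -1))*(5*2 + 6) = (120 + (18 - 1*(-1))/((-1)*(-3 - 1)))*(5*2 + 6) = (120 - 1*(18 + 1)/(-4))*(10 + 6) = (120 - 1*(-¼)*19)*16 = (120 + 19/4)*16 = (499/4)*16 = 1996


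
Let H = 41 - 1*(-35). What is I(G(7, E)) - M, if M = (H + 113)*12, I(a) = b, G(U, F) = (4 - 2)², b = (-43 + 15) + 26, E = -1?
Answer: -2270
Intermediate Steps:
H = 76 (H = 41 + 35 = 76)
b = -2 (b = -28 + 26 = -2)
G(U, F) = 4 (G(U, F) = 2² = 4)
I(a) = -2
M = 2268 (M = (76 + 113)*12 = 189*12 = 2268)
I(G(7, E)) - M = -2 - 1*2268 = -2 - 2268 = -2270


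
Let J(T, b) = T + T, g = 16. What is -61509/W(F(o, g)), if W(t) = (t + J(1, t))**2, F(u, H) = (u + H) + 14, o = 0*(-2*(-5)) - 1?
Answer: -61509/961 ≈ -64.005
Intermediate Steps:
o = -1 (o = 0*10 - 1 = 0 - 1 = -1)
J(T, b) = 2*T
F(u, H) = 14 + H + u (F(u, H) = (H + u) + 14 = 14 + H + u)
W(t) = (2 + t)**2 (W(t) = (t + 2*1)**2 = (t + 2)**2 = (2 + t)**2)
-61509/W(F(o, g)) = -61509/(2 + (14 + 16 - 1))**2 = -61509/(2 + 29)**2 = -61509/(31**2) = -61509/961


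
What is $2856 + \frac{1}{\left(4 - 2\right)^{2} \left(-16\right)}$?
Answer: $\frac{182783}{64} \approx 2856.0$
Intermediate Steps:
$2856 + \frac{1}{\left(4 - 2\right)^{2} \left(-16\right)} = 2856 + \frac{1}{2^{2} \left(-16\right)} = 2856 + \frac{1}{4 \left(-16\right)} = 2856 + \frac{1}{-64} = 2856 - \frac{1}{64} = \frac{182783}{64}$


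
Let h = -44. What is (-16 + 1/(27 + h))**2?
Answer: 74529/289 ≈ 257.89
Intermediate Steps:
(-16 + 1/(27 + h))**2 = (-16 + 1/(27 - 44))**2 = (-16 + 1/(-17))**2 = (-16 - 1/17)**2 = (-273/17)**2 = 74529/289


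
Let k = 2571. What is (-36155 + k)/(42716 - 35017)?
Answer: -33584/7699 ≈ -4.3621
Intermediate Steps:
(-36155 + k)/(42716 - 35017) = (-36155 + 2571)/(42716 - 35017) = -33584/7699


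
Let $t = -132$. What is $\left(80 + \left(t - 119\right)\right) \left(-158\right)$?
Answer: $27018$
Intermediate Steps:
$\left(80 + \left(t - 119\right)\right) \left(-158\right) = \left(80 - 251\right) \left(-158\right) = \left(-171\right) \left(-158\right) = 27018$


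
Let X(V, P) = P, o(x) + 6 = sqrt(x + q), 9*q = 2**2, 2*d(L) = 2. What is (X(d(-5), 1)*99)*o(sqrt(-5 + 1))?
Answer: -594 + 33*sqrt(4 + 18*I) ≈ -483.46 + 88.668*I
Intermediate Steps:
d(L) = 1 (d(L) = (1/2)*2 = 1)
q = 4/9 (q = (1/9)*2**2 = (1/9)*4 = 4/9 ≈ 0.44444)
o(x) = -6 + sqrt(4/9 + x) (o(x) = -6 + sqrt(x + 4/9) = -6 + sqrt(4/9 + x))
(X(d(-5), 1)*99)*o(sqrt(-5 + 1)) = (1*99)*(-6 + sqrt(4 + 9*sqrt(-5 + 1))/3) = 99*(-6 + sqrt(4 + 9*sqrt(-4))/3) = 99*(-6 + sqrt(4 + 9*(2*I))/3) = 99*(-6 + sqrt(4 + 18*I)/3) = -594 + 33*sqrt(4 + 18*I)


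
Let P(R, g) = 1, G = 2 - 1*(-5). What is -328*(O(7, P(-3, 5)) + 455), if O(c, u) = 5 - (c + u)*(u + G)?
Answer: -129888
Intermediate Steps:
G = 7 (G = 2 + 5 = 7)
O(c, u) = 5 - (7 + u)*(c + u) (O(c, u) = 5 - (c + u)*(u + 7) = 5 - (c + u)*(7 + u) = 5 - (7 + u)*(c + u))
-328*(O(7, P(-3, 5)) + 455) = -328*((5 - 1*1² - 7*7 - 7*1 - 1*7*1) + 455) = -328*((5 - 1*1 - 49 - 7 - 7) + 455) = -328*((5 - 1 - 49 - 7 - 7) + 455) = -328*(-59 + 455) = -328*396 = -129888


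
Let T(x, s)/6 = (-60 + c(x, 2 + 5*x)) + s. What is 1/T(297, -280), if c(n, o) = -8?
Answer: -1/2088 ≈ -0.00047893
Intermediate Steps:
T(x, s) = -408 + 6*s (T(x, s) = 6*((-60 - 8) + s) = 6*(-68 + s) = -408 + 6*s)
1/T(297, -280) = 1/(-408 + 6*(-280)) = 1/(-408 - 1680) = 1/(-2088) = -1/2088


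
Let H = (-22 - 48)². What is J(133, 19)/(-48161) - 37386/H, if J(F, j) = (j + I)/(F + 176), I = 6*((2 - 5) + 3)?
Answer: -278184580607/36460285050 ≈ -7.6298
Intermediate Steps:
I = 0 (I = 6*(-3 + 3) = 6*0 = 0)
H = 4900 (H = (-70)² = 4900)
J(F, j) = j/(176 + F) (J(F, j) = (j + 0)/(F + 176) = j/(176 + F))
J(133, 19)/(-48161) - 37386/H = (19/(176 + 133))/(-48161) - 37386/4900 = (19/309)*(-1/48161) - 37386*1/4900 = (19*(1/309))*(-1/48161) - 18693/2450 = (19/309)*(-1/48161) - 18693/2450 = -19/14881749 - 18693/2450 = -278184580607/36460285050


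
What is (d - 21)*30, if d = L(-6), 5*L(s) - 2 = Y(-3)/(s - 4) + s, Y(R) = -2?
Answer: -3264/5 ≈ -652.80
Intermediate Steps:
L(s) = ⅖ - 2/(5*(-4 + s)) + s/5 (L(s) = ⅖ + (-2/(s - 4) + s)/5 = ⅖ + (-2/(-4 + s) + s)/5 = ⅖ + (s - 2/(-4 + s))/5 = ⅖ + (-2/(5*(-4 + s)) + s/5) = ⅖ - 2/(5*(-4 + s)) + s/5)
d = -19/25 (d = (-10 + (-6)² - 2*(-6))/(5*(-4 - 6)) = (⅕)*(-10 + 36 + 12)/(-10) = (⅕)*(-⅒)*38 = -19/25 ≈ -0.76000)
(d - 21)*30 = (-19/25 - 21)*30 = -544/25*30 = -3264/5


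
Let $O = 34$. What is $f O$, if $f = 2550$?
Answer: $86700$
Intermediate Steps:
$f O = 2550 \cdot 34 = 86700$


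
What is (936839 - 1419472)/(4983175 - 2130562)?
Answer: -482633/2852613 ≈ -0.16919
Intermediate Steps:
(936839 - 1419472)/(4983175 - 2130562) = -482633/2852613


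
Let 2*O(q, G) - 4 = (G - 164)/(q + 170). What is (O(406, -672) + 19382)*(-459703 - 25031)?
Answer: -450995140187/48 ≈ -9.3957e+9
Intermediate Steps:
O(q, G) = 2 + (-164 + G)/(2*(170 + q)) (O(q, G) = 2 + ((G - 164)/(q + 170))/2 = 2 + ((-164 + G)/(170 + q))/2 = 2 + (-164 + G)/(2*(170 + q)))
(O(406, -672) + 19382)*(-459703 - 25031) = ((516 - 672 + 4*406)/(2*(170 + 406)) + 19382)*(-459703 - 25031) = ((½)*(516 - 672 + 1624)/576 + 19382)*(-484734) = ((½)*(1/576)*1468 + 19382)*(-484734) = (367/288 + 19382)*(-484734) = (5582383/288)*(-484734) = -450995140187/48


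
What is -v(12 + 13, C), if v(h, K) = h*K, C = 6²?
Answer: -900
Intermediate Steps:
C = 36
v(h, K) = K*h
-v(12 + 13, C) = -36*(12 + 13) = -36*25 = -1*900 = -900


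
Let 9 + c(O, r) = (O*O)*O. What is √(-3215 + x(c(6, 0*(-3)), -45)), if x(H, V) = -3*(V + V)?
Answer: I*√2945 ≈ 54.268*I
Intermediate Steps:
c(O, r) = -9 + O³ (c(O, r) = -9 + (O*O)*O = -9 + O²*O = -9 + O³)
x(H, V) = -6*V
√(-3215 + x(c(6, 0*(-3)), -45)) = √(-3215 - 6*(-45)) = √(-3215 + 270) = √(-2945) = I*√2945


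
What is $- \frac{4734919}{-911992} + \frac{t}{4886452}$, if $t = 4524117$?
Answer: $\frac{6815728232113}{1114101283096} \approx 6.1177$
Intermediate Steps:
$- \frac{4734919}{-911992} + \frac{t}{4886452} = - \frac{4734919}{-911992} + \frac{4524117}{4886452} = \left(-4734919\right) \left(- \frac{1}{911992}\right) + 4524117 \cdot \frac{1}{4886452} = \frac{4734919}{911992} + \frac{4524117}{4886452} = \frac{6815728232113}{1114101283096}$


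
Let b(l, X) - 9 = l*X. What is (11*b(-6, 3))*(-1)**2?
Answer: -99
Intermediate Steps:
b(l, X) = 9 + X*l (b(l, X) = 9 + l*X = 9 + X*l)
(11*b(-6, 3))*(-1)**2 = (11*(9 + 3*(-6)))*(-1)**2 = (11*(9 - 18))*1 = (11*(-9))*1 = -99*1 = -99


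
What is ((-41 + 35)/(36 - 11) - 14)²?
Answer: 126736/625 ≈ 202.78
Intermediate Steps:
((-41 + 35)/(36 - 11) - 14)² = (-6/25 - 14)² = (-356/25)² = 126736/625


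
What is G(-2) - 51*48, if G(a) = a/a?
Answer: -2447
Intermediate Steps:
G(a) = 1
G(-2) - 51*48 = 1 - 51*48 = 1 - 2448 = -2447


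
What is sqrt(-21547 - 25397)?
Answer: 12*I*sqrt(326) ≈ 216.67*I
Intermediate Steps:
sqrt(-21547 - 25397) = sqrt(-46944) = 12*I*sqrt(326)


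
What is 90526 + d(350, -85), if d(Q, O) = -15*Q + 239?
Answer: 85515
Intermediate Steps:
d(Q, O) = 239 - 15*Q
90526 + d(350, -85) = 90526 + (239 - 15*350) = 90526 + (239 - 5250) = 90526 - 5011 = 85515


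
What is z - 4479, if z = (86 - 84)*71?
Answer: -4337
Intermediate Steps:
z = 142 (z = 2*71 = 142)
z - 4479 = 142 - 4479 = -4337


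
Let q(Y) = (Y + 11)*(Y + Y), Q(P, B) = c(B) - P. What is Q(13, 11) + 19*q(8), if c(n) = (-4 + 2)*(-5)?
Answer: 5773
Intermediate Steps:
c(n) = 10 (c(n) = -2*(-5) = 10)
Q(P, B) = 10 - P
q(Y) = 2*Y*(11 + Y) (q(Y) = (11 + Y)*(2*Y) = 2*Y*(11 + Y))
Q(13, 11) + 19*q(8) = (10 - 1*13) + 19*(2*8*(11 + 8)) = (10 - 13) + 19*(2*8*19) = -3 + 19*304 = -3 + 5776 = 5773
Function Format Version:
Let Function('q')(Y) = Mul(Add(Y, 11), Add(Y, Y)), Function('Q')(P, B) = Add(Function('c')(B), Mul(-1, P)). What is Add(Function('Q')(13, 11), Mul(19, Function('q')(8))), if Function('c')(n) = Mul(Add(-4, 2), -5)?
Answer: 5773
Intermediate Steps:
Function('c')(n) = 10 (Function('c')(n) = Mul(-2, -5) = 10)
Function('Q')(P, B) = Add(10, Mul(-1, P))
Function('q')(Y) = Mul(2, Y, Add(11, Y)) (Function('q')(Y) = Mul(Add(11, Y), Mul(2, Y)) = Mul(2, Y, Add(11, Y)))
Add(Function('Q')(13, 11), Mul(19, Function('q')(8))) = Add(Add(10, Mul(-1, 13)), Mul(19, Mul(2, 8, Add(11, 8)))) = Add(Add(10, -13), Mul(19, Mul(2, 8, 19))) = Add(-3, Mul(19, 304)) = Add(-3, 5776) = 5773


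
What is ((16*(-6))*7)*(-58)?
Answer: 38976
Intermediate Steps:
((16*(-6))*7)*(-58) = -96*7*(-58) = -672*(-58) = 38976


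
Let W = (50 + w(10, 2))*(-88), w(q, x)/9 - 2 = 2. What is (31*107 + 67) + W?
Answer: -4184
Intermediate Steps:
w(q, x) = 36 (w(q, x) = 18 + 9*2 = 18 + 18 = 36)
W = -7568 (W = (50 + 36)*(-88) = 86*(-88) = -7568)
(31*107 + 67) + W = (31*107 + 67) - 7568 = (3317 + 67) - 7568 = 3384 - 7568 = -4184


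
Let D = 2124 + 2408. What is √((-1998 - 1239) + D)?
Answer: √1295 ≈ 35.986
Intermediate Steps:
D = 4532
√((-1998 - 1239) + D) = √((-1998 - 1239) + 4532) = √(-3237 + 4532) = √1295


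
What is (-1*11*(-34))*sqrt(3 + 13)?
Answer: 1496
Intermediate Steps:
(-1*11*(-34))*sqrt(3 + 13) = (-11*(-34))*sqrt(16) = 374*4 = 1496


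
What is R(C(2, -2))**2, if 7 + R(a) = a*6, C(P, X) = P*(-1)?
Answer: 361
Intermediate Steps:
C(P, X) = -P
R(a) = -7 + 6*a (R(a) = -7 + a*6 = -7 + 6*a)
R(C(2, -2))**2 = (-7 + 6*(-1*2))**2 = (-7 + 6*(-2))**2 = (-7 - 12)**2 = (-19)**2 = 361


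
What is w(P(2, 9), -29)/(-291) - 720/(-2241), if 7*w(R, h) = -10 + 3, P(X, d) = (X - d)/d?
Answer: 7843/24153 ≈ 0.32472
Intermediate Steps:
P(X, d) = (X - d)/d
w(R, h) = -1 (w(R, h) = (-10 + 3)/7 = (⅐)*(-7) = -1)
w(P(2, 9), -29)/(-291) - 720/(-2241) = -1/(-291) - 720/(-2241) = -1*(-1/291) - 720*(-1/2241) = 1/291 + 80/249 = 7843/24153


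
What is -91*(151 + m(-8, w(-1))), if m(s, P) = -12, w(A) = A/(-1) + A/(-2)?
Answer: -12649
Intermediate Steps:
w(A) = -3*A/2 (w(A) = A*(-1) + A*(-½) = -A - A/2 = -3*A/2)
-91*(151 + m(-8, w(-1))) = -91*(151 - 12) = -91*139 = -12649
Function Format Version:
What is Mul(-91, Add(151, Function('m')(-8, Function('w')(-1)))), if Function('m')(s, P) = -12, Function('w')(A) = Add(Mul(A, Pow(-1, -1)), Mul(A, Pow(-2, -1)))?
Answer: -12649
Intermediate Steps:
Function('w')(A) = Mul(Rational(-3, 2), A) (Function('w')(A) = Add(Mul(A, -1), Mul(A, Rational(-1, 2))) = Add(Mul(-1, A), Mul(Rational(-1, 2), A)) = Mul(Rational(-3, 2), A))
Mul(-91, Add(151, Function('m')(-8, Function('w')(-1)))) = Mul(-91, Add(151, -12)) = Mul(-91, 139) = -12649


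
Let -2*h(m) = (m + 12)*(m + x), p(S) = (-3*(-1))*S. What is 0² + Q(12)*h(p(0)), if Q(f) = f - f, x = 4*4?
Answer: 0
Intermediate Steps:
x = 16
p(S) = 3*S
Q(f) = 0
h(m) = -(12 + m)*(16 + m)/2 (h(m) = -(m + 12)*(m + 16)/2 = -(12 + m)*(16 + m)/2)
0² + Q(12)*h(p(0)) = 0² + 0*(-96 - 42*0 - (3*0)²/2) = 0 + 0*(-96 - 14*0 - ½*0²) = 0 + 0*(-96 + 0 - ½*0) = 0 + 0*(-96 + 0 + 0) = 0 + 0*(-96) = 0 + 0 = 0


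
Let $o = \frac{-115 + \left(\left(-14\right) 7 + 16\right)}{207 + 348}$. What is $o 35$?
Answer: $- \frac{1379}{111} \approx -12.423$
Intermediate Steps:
$o = - \frac{197}{555}$ ($o = \frac{-115 + \left(-98 + 16\right)}{555} = \left(-115 - 82\right) \frac{1}{555} = \left(-197\right) \frac{1}{555} = - \frac{197}{555} \approx -0.35495$)
$o 35 = \left(- \frac{197}{555}\right) 35 = - \frac{1379}{111}$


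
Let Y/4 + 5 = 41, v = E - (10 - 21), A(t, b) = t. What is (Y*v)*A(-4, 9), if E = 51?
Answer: -35712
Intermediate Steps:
v = 62 (v = 51 - (10 - 21) = 51 - 1*(-11) = 51 + 11 = 62)
Y = 144 (Y = -20 + 4*41 = -20 + 164 = 144)
(Y*v)*A(-4, 9) = (144*62)*(-4) = 8928*(-4) = -35712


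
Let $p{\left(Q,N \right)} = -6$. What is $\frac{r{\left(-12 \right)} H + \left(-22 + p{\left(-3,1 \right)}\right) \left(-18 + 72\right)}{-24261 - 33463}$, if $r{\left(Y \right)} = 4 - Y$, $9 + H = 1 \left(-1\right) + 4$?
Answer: $\frac{402}{14431} \approx 0.027857$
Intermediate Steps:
$H = -6$ ($H = -9 + \left(1 \left(-1\right) + 4\right) = -9 + \left(-1 + 4\right) = -9 + 3 = -6$)
$\frac{r{\left(-12 \right)} H + \left(-22 + p{\left(-3,1 \right)}\right) \left(-18 + 72\right)}{-24261 - 33463} = \frac{\left(4 - -12\right) \left(-6\right) + \left(-22 - 6\right) \left(-18 + 72\right)}{-24261 - 33463} = \frac{\left(4 + 12\right) \left(-6\right) - 1512}{-57724} = \left(16 \left(-6\right) - 1512\right) \left(- \frac{1}{57724}\right) = \left(-96 - 1512\right) \left(- \frac{1}{57724}\right) = \left(-1608\right) \left(- \frac{1}{57724}\right) = \frac{402}{14431}$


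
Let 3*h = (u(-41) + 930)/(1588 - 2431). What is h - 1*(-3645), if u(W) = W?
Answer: 9217316/2529 ≈ 3644.6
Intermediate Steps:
h = -889/2529 (h = ((-41 + 930)/(1588 - 2431))/3 = (889/(-843))/3 = (889*(-1/843))/3 = (⅓)*(-889/843) = -889/2529 ≈ -0.35152)
h - 1*(-3645) = -889/2529 - 1*(-3645) = -889/2529 + 3645 = 9217316/2529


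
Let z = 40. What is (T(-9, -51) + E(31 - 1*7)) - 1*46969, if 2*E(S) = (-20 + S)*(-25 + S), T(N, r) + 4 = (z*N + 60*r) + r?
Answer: -50446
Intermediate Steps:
T(N, r) = -4 + 40*N + 61*r (T(N, r) = -4 + ((40*N + 60*r) + r) = -4 + (40*N + 61*r) = -4 + 40*N + 61*r)
E(S) = (-25 + S)*(-20 + S)/2 (E(S) = ((-20 + S)*(-25 + S))/2 = ((-25 + S)*(-20 + S))/2 = (-25 + S)*(-20 + S)/2)
(T(-9, -51) + E(31 - 1*7)) - 1*46969 = ((-4 + 40*(-9) + 61*(-51)) + (250 + (31 - 1*7)**2/2 - 45*(31 - 1*7)/2)) - 1*46969 = ((-4 - 360 - 3111) + (250 + (31 - 7)**2/2 - 45*(31 - 7)/2)) - 46969 = (-3475 + (250 + (1/2)*24**2 - 45/2*24)) - 46969 = (-3475 + (250 + (1/2)*576 - 540)) - 46969 = (-3475 + (250 + 288 - 540)) - 46969 = (-3475 - 2) - 46969 = -3477 - 46969 = -50446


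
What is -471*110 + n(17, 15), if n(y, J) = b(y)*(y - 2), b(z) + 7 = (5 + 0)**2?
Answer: -51540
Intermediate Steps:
b(z) = 18 (b(z) = -7 + (5 + 0)**2 = -7 + 5**2 = -7 + 25 = 18)
n(y, J) = -36 + 18*y (n(y, J) = 18*(y - 2) = 18*(-2 + y) = -36 + 18*y)
-471*110 + n(17, 15) = -471*110 + (-36 + 18*17) = -51810 + (-36 + 306) = -51810 + 270 = -51540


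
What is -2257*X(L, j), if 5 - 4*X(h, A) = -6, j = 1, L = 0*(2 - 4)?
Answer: -24827/4 ≈ -6206.8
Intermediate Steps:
L = 0 (L = 0*(-2) = 0)
X(h, A) = 11/4 (X(h, A) = 5/4 - ¼*(-6) = 5/4 + 3/2 = 11/4)
-2257*X(L, j) = -2257*11/4 = -24827/4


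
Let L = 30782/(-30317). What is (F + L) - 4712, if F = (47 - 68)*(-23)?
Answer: -128241375/30317 ≈ -4230.0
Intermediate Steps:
L = -30782/30317 (L = 30782*(-1/30317) = -30782/30317 ≈ -1.0153)
F = 483 (F = -21*(-23) = 483)
(F + L) - 4712 = (483 - 30782/30317) - 4712 = 14612329/30317 - 4712 = -128241375/30317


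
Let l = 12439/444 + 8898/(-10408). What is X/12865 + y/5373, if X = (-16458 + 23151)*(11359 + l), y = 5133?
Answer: 6571171184832209/1109134966455 ≈ 5924.6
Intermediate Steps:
l = 3922325/144411 (l = 12439*(1/444) + 8898*(-1/10408) = 12439/444 - 4449/5204 = 3922325/144411 ≈ 27.161)
X = 3668404015894/48137 (X = (-16458 + 23151)*(11359 + 3922325/144411) = 6693*(1644286874/144411) = 3668404015894/48137 ≈ 7.6208e+7)
X/12865 + y/5373 = (3668404015894/48137)/12865 + 5133/5373 = (3668404015894/48137)*(1/12865) + 5133*(1/5373) = 3668404015894/619282505 + 1711/1791 = 6571171184832209/1109134966455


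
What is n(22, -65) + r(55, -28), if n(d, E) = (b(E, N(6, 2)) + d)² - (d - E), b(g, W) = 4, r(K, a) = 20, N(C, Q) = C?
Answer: 609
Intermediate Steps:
n(d, E) = E + (4 + d)² - d (n(d, E) = (4 + d)² - (d - E) = (4 + d)² + (E - d) = E + (4 + d)² - d)
n(22, -65) + r(55, -28) = (-65 + (4 + 22)² - 1*22) + 20 = (-65 + 26² - 22) + 20 = (-65 + 676 - 22) + 20 = 589 + 20 = 609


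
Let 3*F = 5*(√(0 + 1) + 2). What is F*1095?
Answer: 5475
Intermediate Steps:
F = 5 (F = (5*(√(0 + 1) + 2))/3 = (5*(√1 + 2))/3 = (5*(1 + 2))/3 = (5*3)/3 = (⅓)*15 = 5)
F*1095 = 5*1095 = 5475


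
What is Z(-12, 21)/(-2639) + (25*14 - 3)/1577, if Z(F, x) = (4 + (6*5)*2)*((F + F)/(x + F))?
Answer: 3554623/12485109 ≈ 0.28471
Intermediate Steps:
Z(F, x) = 128*F/(F + x) (Z(F, x) = (4 + 30*2)*((2*F)/(F + x)) = (4 + 60)*(2*F/(F + x)) = 64*(2*F/(F + x)) = 128*F/(F + x))
Z(-12, 21)/(-2639) + (25*14 - 3)/1577 = (128*(-12)/(-12 + 21))/(-2639) + (25*14 - 3)/1577 = (128*(-12)/9)*(-1/2639) + (350 - 3)*(1/1577) = (128*(-12)*(1/9))*(-1/2639) + 347*(1/1577) = -512/3*(-1/2639) + 347/1577 = 512/7917 + 347/1577 = 3554623/12485109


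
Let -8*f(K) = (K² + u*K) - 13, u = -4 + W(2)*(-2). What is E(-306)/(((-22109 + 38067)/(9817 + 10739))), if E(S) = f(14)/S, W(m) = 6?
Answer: -23411/1085144 ≈ -0.021574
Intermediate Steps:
u = -16 (u = -4 + 6*(-2) = -4 - 12 = -16)
f(K) = 13/8 + 2*K - K²/8 (f(K) = -((K² - 16*K) - 13)/8 = -(-13 + K² - 16*K)/8 = 13/8 + 2*K - K²/8)
E(S) = 41/(8*S) (E(S) = (13/8 + 2*14 - ⅛*14²)/S = (13/8 + 28 - ⅛*196)/S = (13/8 + 28 - 49/2)/S = 41/(8*S))
E(-306)/(((-22109 + 38067)/(9817 + 10739))) = ((41/8)/(-306))/(((-22109 + 38067)/(9817 + 10739))) = ((41/8)*(-1/306))/((15958/20556)) = -41/(2448*(15958*(1/20556))) = -41/(2448*7979/10278) = -41/2448*10278/7979 = -23411/1085144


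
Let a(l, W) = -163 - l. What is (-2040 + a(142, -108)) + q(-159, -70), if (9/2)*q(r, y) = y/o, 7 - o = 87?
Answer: -84413/36 ≈ -2344.8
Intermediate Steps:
o = -80 (o = 7 - 1*87 = 7 - 87 = -80)
q(r, y) = -y/360 (q(r, y) = 2*(y/(-80))/9 = 2*(y*(-1/80))/9 = 2*(-y/80)/9 = -y/360)
(-2040 + a(142, -108)) + q(-159, -70) = (-2040 + (-163 - 1*142)) - 1/360*(-70) = (-2040 + (-163 - 142)) + 7/36 = (-2040 - 305) + 7/36 = -2345 + 7/36 = -84413/36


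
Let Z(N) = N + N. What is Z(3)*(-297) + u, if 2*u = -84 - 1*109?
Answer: -3757/2 ≈ -1878.5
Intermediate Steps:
u = -193/2 (u = (-84 - 1*109)/2 = (-84 - 109)/2 = (1/2)*(-193) = -193/2 ≈ -96.500)
Z(N) = 2*N
Z(3)*(-297) + u = (2*3)*(-297) - 193/2 = 6*(-297) - 193/2 = -1782 - 193/2 = -3757/2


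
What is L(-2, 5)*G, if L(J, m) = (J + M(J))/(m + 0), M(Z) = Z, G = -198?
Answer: 792/5 ≈ 158.40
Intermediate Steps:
L(J, m) = 2*J/m (L(J, m) = (J + J)/(m + 0) = (2*J)/m = 2*J/m)
L(-2, 5)*G = (2*(-2)/5)*(-198) = (2*(-2)*(⅕))*(-198) = -⅘*(-198) = 792/5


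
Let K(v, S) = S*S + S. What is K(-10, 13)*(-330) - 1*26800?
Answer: -86860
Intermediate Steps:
K(v, S) = S + S² (K(v, S) = S² + S = S + S²)
K(-10, 13)*(-330) - 1*26800 = (13*(1 + 13))*(-330) - 1*26800 = (13*14)*(-330) - 26800 = 182*(-330) - 26800 = -60060 - 26800 = -86860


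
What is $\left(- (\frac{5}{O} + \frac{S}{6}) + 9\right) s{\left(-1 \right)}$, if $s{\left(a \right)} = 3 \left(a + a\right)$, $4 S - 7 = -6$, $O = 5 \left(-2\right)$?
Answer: $- \frac{227}{4} \approx -56.75$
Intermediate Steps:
$O = -10$
$S = \frac{1}{4}$ ($S = \frac{7}{4} + \frac{1}{4} \left(-6\right) = \frac{7}{4} - \frac{3}{2} = \frac{1}{4} \approx 0.25$)
$s{\left(a \right)} = 6 a$ ($s{\left(a \right)} = 3 \cdot 2 a = 6 a$)
$\left(- (\frac{5}{O} + \frac{S}{6}) + 9\right) s{\left(-1 \right)} = \left(- (\frac{5}{-10} + \frac{1}{4 \cdot 6}) + 9\right) 6 \left(-1\right) = \left(- (5 \left(- \frac{1}{10}\right) + \frac{1}{4} \cdot \frac{1}{6}) + 9\right) \left(-6\right) = \left(- (- \frac{1}{2} + \frac{1}{24}) + 9\right) \left(-6\right) = \left(\left(-1\right) \left(- \frac{11}{24}\right) + 9\right) \left(-6\right) = \left(\frac{11}{24} + 9\right) \left(-6\right) = \frac{227}{24} \left(-6\right) = - \frac{227}{4}$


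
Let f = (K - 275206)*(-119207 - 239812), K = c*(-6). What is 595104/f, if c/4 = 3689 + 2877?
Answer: 99184/25896638835 ≈ 3.8300e-6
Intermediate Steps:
c = 26264 (c = 4*(3689 + 2877) = 4*6566 = 26264)
K = -157584 (K = 26264*(-6) = -157584)
f = 155379833010 (f = (-157584 - 275206)*(-119207 - 239812) = -432790*(-359019) = 155379833010)
595104/f = 595104/155379833010 = 595104*(1/155379833010) = 99184/25896638835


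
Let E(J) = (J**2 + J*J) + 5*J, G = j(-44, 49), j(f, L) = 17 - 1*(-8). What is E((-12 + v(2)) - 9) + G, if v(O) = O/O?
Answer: 725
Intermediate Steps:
j(f, L) = 25 (j(f, L) = 17 + 8 = 25)
v(O) = 1
G = 25
E(J) = 2*J**2 + 5*J (E(J) = (J**2 + J**2) + 5*J = 2*J**2 + 5*J)
E((-12 + v(2)) - 9) + G = ((-12 + 1) - 9)*(5 + 2*((-12 + 1) - 9)) + 25 = (-11 - 9)*(5 + 2*(-11 - 9)) + 25 = -20*(5 + 2*(-20)) + 25 = -20*(5 - 40) + 25 = -20*(-35) + 25 = 700 + 25 = 725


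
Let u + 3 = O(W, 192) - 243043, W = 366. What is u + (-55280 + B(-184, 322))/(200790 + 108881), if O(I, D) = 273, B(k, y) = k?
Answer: -75179813147/309671 ≈ -2.4277e+5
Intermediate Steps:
u = -242773 (u = -3 + (273 - 243043) = -3 - 242770 = -242773)
u + (-55280 + B(-184, 322))/(200790 + 108881) = -242773 + (-55280 - 184)/(200790 + 108881) = -242773 - 55464/309671 = -75179813147/309671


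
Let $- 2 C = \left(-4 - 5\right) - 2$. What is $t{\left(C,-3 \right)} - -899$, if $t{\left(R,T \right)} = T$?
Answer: $896$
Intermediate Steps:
$C = \frac{11}{2}$ ($C = - \frac{\left(-4 - 5\right) - 2}{2} = - \frac{-9 - 2}{2} = \left(- \frac{1}{2}\right) \left(-11\right) = \frac{11}{2} \approx 5.5$)
$t{\left(C,-3 \right)} - -899 = -3 - -899 = -3 + 899 = 896$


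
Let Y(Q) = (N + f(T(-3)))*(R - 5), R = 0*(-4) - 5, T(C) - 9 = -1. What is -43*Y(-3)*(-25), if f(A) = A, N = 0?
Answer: -86000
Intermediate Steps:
T(C) = 8 (T(C) = 9 - 1 = 8)
R = -5 (R = 0 - 5 = -5)
Y(Q) = -80 (Y(Q) = (0 + 8)*(-5 - 5) = 8*(-10) = -80)
-43*Y(-3)*(-25) = -43*(-80)*(-25) = 3440*(-25) = -86000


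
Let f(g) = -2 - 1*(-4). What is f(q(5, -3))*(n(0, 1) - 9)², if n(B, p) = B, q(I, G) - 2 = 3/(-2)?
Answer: 162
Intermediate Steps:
q(I, G) = ½ (q(I, G) = 2 + 3/(-2) = 2 + 3*(-½) = 2 - 3/2 = ½)
f(g) = 2 (f(g) = -2 + 4 = 2)
f(q(5, -3))*(n(0, 1) - 9)² = 2*(0 - 9)² = 2*(-9)² = 2*81 = 162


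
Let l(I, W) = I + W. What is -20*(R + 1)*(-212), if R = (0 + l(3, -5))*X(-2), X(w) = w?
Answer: 21200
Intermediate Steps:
R = 4 (R = (0 + (3 - 5))*(-2) = (0 - 2)*(-2) = -2*(-2) = 4)
-20*(R + 1)*(-212) = -20*(4 + 1)*(-212) = -20*5*(-212) = -100*(-212) = 21200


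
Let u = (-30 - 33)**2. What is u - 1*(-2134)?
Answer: 6103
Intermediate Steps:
u = 3969 (u = (-63)**2 = 3969)
u - 1*(-2134) = 3969 - 1*(-2134) = 3969 + 2134 = 6103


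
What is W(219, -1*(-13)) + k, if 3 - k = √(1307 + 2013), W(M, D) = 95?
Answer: 98 - 2*√830 ≈ 40.381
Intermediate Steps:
k = 3 - 2*√830 (k = 3 - √(1307 + 2013) = 3 - √3320 = 3 - 2*√830 ≈ -54.619)
W(219, -1*(-13)) + k = 95 + (3 - 2*√830) = 98 - 2*√830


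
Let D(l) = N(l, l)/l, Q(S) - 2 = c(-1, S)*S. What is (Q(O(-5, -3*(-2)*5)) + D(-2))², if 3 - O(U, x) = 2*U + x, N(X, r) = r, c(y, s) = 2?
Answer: 961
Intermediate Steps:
O(U, x) = 3 - x - 2*U (O(U, x) = 3 - (2*U + x) = 3 - (x + 2*U) = 3 + (-x - 2*U) = 3 - x - 2*U)
Q(S) = 2 + 2*S
D(l) = 1 (D(l) = l/l = 1)
(Q(O(-5, -3*(-2)*5)) + D(-2))² = ((2 + 2*(3 - (-3*(-2))*5 - 2*(-5))) + 1)² = ((2 + 2*(3 - 6*5 + 10)) + 1)² = ((2 + 2*(3 - 1*30 + 10)) + 1)² = ((2 + 2*(3 - 30 + 10)) + 1)² = ((2 + 2*(-17)) + 1)² = ((2 - 34) + 1)² = (-32 + 1)² = (-31)² = 961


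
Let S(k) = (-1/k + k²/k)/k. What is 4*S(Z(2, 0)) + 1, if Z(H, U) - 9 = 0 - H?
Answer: 241/49 ≈ 4.9184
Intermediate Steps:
Z(H, U) = 9 - H (Z(H, U) = 9 + (0 - H) = 9 - H)
S(k) = (k - 1/k)/k (S(k) = (-1/k + k)/k = (k - 1/k)/k)
4*S(Z(2, 0)) + 1 = 4*(1 - 1/(9 - 1*2)²) + 1 = 4*(1 - 1/(9 - 2)²) + 1 = 4*(1 - 1/7²) + 1 = 4*(1 - 1*1/49) + 1 = 4*(1 - 1/49) + 1 = 4*(48/49) + 1 = 192/49 + 1 = 241/49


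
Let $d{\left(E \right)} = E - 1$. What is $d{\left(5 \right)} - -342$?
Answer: $346$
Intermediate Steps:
$d{\left(E \right)} = -1 + E$
$d{\left(5 \right)} - -342 = \left(-1 + 5\right) - -342 = 4 + 342 = 346$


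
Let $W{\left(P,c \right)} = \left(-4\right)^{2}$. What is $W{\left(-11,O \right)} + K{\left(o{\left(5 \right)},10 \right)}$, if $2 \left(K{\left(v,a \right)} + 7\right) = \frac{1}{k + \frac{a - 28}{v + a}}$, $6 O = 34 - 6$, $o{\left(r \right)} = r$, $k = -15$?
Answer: $\frac{1453}{162} \approx 8.9691$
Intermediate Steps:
$O = \frac{14}{3}$ ($O = \frac{34 - 6}{6} = \frac{1}{6} \cdot 28 = \frac{14}{3} \approx 4.6667$)
$W{\left(P,c \right)} = 16$
$K{\left(v,a \right)} = -7 + \frac{1}{2 \left(-15 + \frac{-28 + a}{a + v}\right)}$ ($K{\left(v,a \right)} = -7 + \frac{1}{2 \left(-15 + \frac{a - 28}{v + a}\right)} = -7 + \frac{1}{2 \left(-15 + \frac{-28 + a}{a + v}\right)}$)
$W{\left(-11,O \right)} + K{\left(o{\left(5 \right)},10 \right)} = 16 + \frac{392 + 197 \cdot 10 + 211 \cdot 5}{2 \left(-28 - 75 - 140\right)} = 16 + \frac{392 + 1970 + 1055}{2 \left(-28 - 75 - 140\right)} = 16 + \frac{1}{2} \frac{1}{-243} \cdot 3417 = 16 + \frac{1}{2} \left(- \frac{1}{243}\right) 3417 = 16 - \frac{1139}{162} = \frac{1453}{162}$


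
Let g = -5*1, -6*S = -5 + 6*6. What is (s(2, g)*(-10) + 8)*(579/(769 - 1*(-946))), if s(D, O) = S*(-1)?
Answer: -25283/1715 ≈ -14.742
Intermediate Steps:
S = -31/6 (S = -(-5 + 6*6)/6 = -(-5 + 36)/6 = -1/6*31 = -31/6 ≈ -5.1667)
g = -5
s(D, O) = 31/6 (s(D, O) = -31/6*(-1) = 31/6)
(s(2, g)*(-10) + 8)*(579/(769 - 1*(-946))) = ((31/6)*(-10) + 8)*(579/(769 - 1*(-946))) = (-155/3 + 8)*(579/(769 + 946)) = -25283/1715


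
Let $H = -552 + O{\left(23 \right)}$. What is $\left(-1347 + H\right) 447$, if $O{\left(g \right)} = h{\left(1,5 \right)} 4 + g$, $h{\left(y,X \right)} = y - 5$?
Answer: $-845724$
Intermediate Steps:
$h{\left(y,X \right)} = -5 + y$ ($h{\left(y,X \right)} = y - 5 = -5 + y$)
$O{\left(g \right)} = -16 + g$ ($O{\left(g \right)} = \left(-5 + 1\right) 4 + g = \left(-4\right) 4 + g = -16 + g$)
$H = -545$ ($H = -552 + \left(-16 + 23\right) = -552 + 7 = -545$)
$\left(-1347 + H\right) 447 = \left(-1347 - 545\right) 447 = \left(-1892\right) 447 = -845724$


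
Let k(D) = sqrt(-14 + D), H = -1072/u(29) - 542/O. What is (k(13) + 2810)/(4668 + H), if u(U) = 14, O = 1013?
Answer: 9962855/16277013 + 7091*I/32554026 ≈ 0.61208 + 0.00021782*I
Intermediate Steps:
H = -546762/7091 (H = -1072/14 - 542/1013 = -1072*1/14 - 542*1/1013 = -536/7 - 542/1013 = -546762/7091 ≈ -77.106)
(k(13) + 2810)/(4668 + H) = (sqrt(-14 + 13) + 2810)/(4668 - 546762/7091) = (sqrt(-1) + 2810)/(32554026/7091) = (I + 2810)*(7091/32554026) = (2810 + I)*(7091/32554026) = 9962855/16277013 + 7091*I/32554026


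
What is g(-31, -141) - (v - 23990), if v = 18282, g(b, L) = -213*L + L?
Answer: 35600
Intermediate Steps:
g(b, L) = -212*L
g(-31, -141) - (v - 23990) = -212*(-141) - (18282 - 23990) = 29892 - 1*(-5708) = 29892 + 5708 = 35600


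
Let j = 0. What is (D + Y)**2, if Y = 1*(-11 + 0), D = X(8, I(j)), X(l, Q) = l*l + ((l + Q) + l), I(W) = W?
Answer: 4761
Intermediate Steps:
X(l, Q) = Q + l**2 + 2*l (X(l, Q) = l**2 + ((Q + l) + l) = l**2 + (Q + 2*l) = Q + l**2 + 2*l)
D = 80 (D = 0 + 8**2 + 2*8 = 0 + 64 + 16 = 80)
Y = -11 (Y = 1*(-11) = -11)
(D + Y)**2 = (80 - 11)**2 = 69**2 = 4761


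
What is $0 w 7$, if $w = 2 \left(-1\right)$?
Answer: $0$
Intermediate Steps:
$w = -2$
$0 w 7 = 0 \left(-2\right) 7 = 0 \cdot 7 = 0$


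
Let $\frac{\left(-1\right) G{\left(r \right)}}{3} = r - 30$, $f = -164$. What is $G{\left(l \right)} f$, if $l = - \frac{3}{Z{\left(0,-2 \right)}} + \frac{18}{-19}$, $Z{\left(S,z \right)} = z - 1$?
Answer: $- \frac{279948}{19} \approx -14734.0$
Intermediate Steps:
$Z{\left(S,z \right)} = -1 + z$
$l = \frac{1}{19}$ ($l = - \frac{3}{-1 - 2} + \frac{18}{-19} = - \frac{3}{-3} + 18 \left(- \frac{1}{19}\right) = \left(-3\right) \left(- \frac{1}{3}\right) - \frac{18}{19} = 1 - \frac{18}{19} = \frac{1}{19} \approx 0.052632$)
$G{\left(r \right)} = 90 - 3 r$ ($G{\left(r \right)} = - 3 \left(r - 30\right) = - 3 \left(-30 + r\right) = 90 - 3 r$)
$G{\left(l \right)} f = \left(90 - \frac{3}{19}\right) \left(-164\right) = \frac{1707}{19} \left(-164\right) = - \frac{279948}{19}$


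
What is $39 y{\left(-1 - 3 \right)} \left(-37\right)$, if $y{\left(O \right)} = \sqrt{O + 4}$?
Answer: $0$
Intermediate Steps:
$y{\left(O \right)} = \sqrt{4 + O}$
$39 y{\left(-1 - 3 \right)} \left(-37\right) = 39 \sqrt{4 - 4} \left(-37\right) = 39 \sqrt{0} \left(-37\right) = 39 \cdot 0 \left(-37\right) = 0 \left(-37\right) = 0$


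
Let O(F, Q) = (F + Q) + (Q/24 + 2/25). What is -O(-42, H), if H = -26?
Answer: 20701/300 ≈ 69.003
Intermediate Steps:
O(F, Q) = 2/25 + F + 25*Q/24 (O(F, Q) = (F + Q) + (Q*(1/24) + 2*(1/25)) = (F + Q) + (Q/24 + 2/25) = (F + Q) + (2/25 + Q/24) = 2/25 + F + 25*Q/24)
-O(-42, H) = -(2/25 - 42 + (25/24)*(-26)) = -(2/25 - 42 - 325/12) = -1*(-20701/300) = 20701/300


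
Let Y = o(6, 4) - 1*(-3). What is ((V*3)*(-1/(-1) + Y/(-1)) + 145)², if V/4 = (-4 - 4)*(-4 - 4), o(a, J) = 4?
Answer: 19918369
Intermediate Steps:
V = 256 (V = 4*((-4 - 4)*(-4 - 4)) = 4*(-8*(-8)) = 4*64 = 256)
Y = 7 (Y = 4 - 1*(-3) = 4 + 3 = 7)
((V*3)*(-1/(-1) + Y/(-1)) + 145)² = ((256*3)*(-1/(-1) + 7/(-1)) + 145)² = (768*(-1*(-1) + 7*(-1)) + 145)² = (768*(1 - 7) + 145)² = (768*(-6) + 145)² = (-4608 + 145)² = (-4463)² = 19918369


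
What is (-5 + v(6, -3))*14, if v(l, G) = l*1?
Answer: 14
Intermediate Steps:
v(l, G) = l
(-5 + v(6, -3))*14 = (-5 + 6)*14 = 1*14 = 14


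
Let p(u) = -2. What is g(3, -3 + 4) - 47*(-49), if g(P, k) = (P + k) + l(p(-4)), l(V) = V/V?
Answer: 2308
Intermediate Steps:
l(V) = 1
g(P, k) = 1 + P + k (g(P, k) = (P + k) + 1 = 1 + P + k)
g(3, -3 + 4) - 47*(-49) = (1 + 3 + (-3 + 4)) - 47*(-49) = (1 + 3 + 1) + 2303 = 5 + 2303 = 2308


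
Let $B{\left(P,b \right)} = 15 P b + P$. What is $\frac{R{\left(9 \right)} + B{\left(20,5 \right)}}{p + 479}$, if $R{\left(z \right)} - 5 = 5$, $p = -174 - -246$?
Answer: $\frac{1530}{551} \approx 2.7768$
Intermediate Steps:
$B{\left(P,b \right)} = P + 15 P b$ ($B{\left(P,b \right)} = 15 P b + P = P + 15 P b$)
$p = 72$ ($p = -174 + 246 = 72$)
$R{\left(z \right)} = 10$ ($R{\left(z \right)} = 5 + 5 = 10$)
$\frac{R{\left(9 \right)} + B{\left(20,5 \right)}}{p + 479} = \frac{10 + 20 \left(1 + 15 \cdot 5\right)}{72 + 479} = \frac{10 + 20 \left(1 + 75\right)}{551} = \left(10 + 20 \cdot 76\right) \frac{1}{551} = \left(10 + 1520\right) \frac{1}{551} = 1530 \cdot \frac{1}{551} = \frac{1530}{551}$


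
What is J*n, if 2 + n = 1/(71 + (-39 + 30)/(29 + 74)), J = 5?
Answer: -72525/7304 ≈ -9.9295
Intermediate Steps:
n = -14505/7304 (n = -2 + 1/(71 + (-39 + 30)/(29 + 74)) = -2 + 1/(71 - 9/103) = -2 + 1/(7304/103) = -2 + 103/7304 = -14505/7304 ≈ -1.9859)
J*n = 5*(-14505/7304) = -72525/7304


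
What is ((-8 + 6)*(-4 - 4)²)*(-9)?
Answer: 1152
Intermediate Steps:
((-8 + 6)*(-4 - 4)²)*(-9) = -2*(-8)²*(-9) = -2*64*(-9) = -128*(-9) = 1152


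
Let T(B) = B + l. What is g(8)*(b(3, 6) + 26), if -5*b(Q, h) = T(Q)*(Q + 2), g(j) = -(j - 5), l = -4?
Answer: -81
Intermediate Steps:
T(B) = -4 + B (T(B) = B - 4 = -4 + B)
g(j) = 5 - j (g(j) = -(-5 + j) = 5 - j)
b(Q, h) = -(-4 + Q)*(2 + Q)/5 (b(Q, h) = -(-4 + Q)*(Q + 2)/5 = -(-4 + Q)*(2 + Q)/5)
g(8)*(b(3, 6) + 26) = (5 - 1*8)*(-(-4 + 3)*(2 + 3)/5 + 26) = (5 - 8)*(-⅕*(-1)*5 + 26) = -3*(1 + 26) = -3*27 = -81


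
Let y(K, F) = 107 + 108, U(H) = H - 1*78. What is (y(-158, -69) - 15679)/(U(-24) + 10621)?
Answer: -15464/10519 ≈ -1.4701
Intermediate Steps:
U(H) = -78 + H (U(H) = H - 78 = -78 + H)
y(K, F) = 215
(y(-158, -69) - 15679)/(U(-24) + 10621) = (215 - 15679)/((-78 - 24) + 10621) = -15464/(-102 + 10621) = -15464/10519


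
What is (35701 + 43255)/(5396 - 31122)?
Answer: -39478/12863 ≈ -3.0691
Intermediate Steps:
(35701 + 43255)/(5396 - 31122) = 78956/(-25726) = 78956*(-1/25726) = -39478/12863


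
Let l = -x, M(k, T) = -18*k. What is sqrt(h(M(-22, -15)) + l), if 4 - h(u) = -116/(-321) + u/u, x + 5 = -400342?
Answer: sqrt(41252427114)/321 ≈ 632.73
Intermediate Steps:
x = -400347 (x = -5 - 400342 = -400347)
h(u) = 847/321 (h(u) = 4 - (-116/(-321) + u/u) = 4 - (-116*(-1/321) + 1) = 4 - (116/321 + 1) = 4 - 1*437/321 = 4 - 437/321 = 847/321)
l = 400347 (l = -1*(-400347) = 400347)
sqrt(h(M(-22, -15)) + l) = sqrt(847/321 + 400347) = sqrt(128512234/321) = sqrt(41252427114)/321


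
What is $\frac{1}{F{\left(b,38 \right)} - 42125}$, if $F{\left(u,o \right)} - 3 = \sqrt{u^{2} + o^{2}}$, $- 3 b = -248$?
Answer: $- \frac{189549}{7984145728} - \frac{15 \sqrt{745}}{7984145728} \approx -2.3792 \cdot 10^{-5}$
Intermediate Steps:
$b = \frac{248}{3}$ ($b = \left(- \frac{1}{3}\right) \left(-248\right) = \frac{248}{3} \approx 82.667$)
$F{\left(u,o \right)} = 3 + \sqrt{o^{2} + u^{2}}$ ($F{\left(u,o \right)} = 3 + \sqrt{u^{2} + o^{2}} = 3 + \sqrt{o^{2} + u^{2}}$)
$\frac{1}{F{\left(b,38 \right)} - 42125} = \frac{1}{\left(3 + \sqrt{38^{2} + \left(\frac{248}{3}\right)^{2}}\right) - 42125} = \frac{1}{\left(3 + \sqrt{1444 + \frac{61504}{9}}\right) - 42125} = \frac{1}{\left(3 + \sqrt{\frac{74500}{9}}\right) - 42125} = \frac{1}{\left(3 + \frac{10 \sqrt{745}}{3}\right) - 42125} = \frac{1}{-42122 + \frac{10 \sqrt{745}}{3}}$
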